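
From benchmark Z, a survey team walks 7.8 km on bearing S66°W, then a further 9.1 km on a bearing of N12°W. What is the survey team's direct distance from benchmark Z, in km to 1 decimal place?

Leg 1 (S66°W, 7.8 km): east 7.8 sin 246° = -7.13, north 7.8 cos 246° = -3.17
Leg 2 (N12°W, 9.1 km): east 9.1 sin 348° = -1.89, north 9.1 cos 348° = 8.90
Net: -9.02 east, 5.73 north. Distance = √((-9.02)² + (5.73)²) = 10.683 km.

10.7 km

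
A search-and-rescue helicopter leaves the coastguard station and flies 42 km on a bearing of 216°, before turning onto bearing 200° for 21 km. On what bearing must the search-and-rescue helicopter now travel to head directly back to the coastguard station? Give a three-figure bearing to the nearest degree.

031°

Leg 1 (216°, 42 km): east 42 sin 216° = -24.69, north 42 cos 216° = -33.98
Leg 2 (200°, 21 km): east 21 sin 200° = -7.18, north 21 cos 200° = -19.73
Net displacement: -31.87 east, -53.71 north. Direction back to start is (31.87, 53.71): bearing = atan2(31.87, 53.71) mod 360° = 30.68° ≈ 031°.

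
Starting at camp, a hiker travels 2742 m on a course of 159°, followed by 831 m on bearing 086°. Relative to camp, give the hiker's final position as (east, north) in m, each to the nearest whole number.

(1812, -2502)

Leg 1 (159°, 2742 m): east 2742 sin 159° = 982.64, north 2742 cos 159° = -2559.88
Leg 2 (086°, 831 m): east 831 sin 86° = 828.98, north 831 cos 86° = 57.97
Summing: 1811.62 m east, -2501.91 m north → (1812, -2502).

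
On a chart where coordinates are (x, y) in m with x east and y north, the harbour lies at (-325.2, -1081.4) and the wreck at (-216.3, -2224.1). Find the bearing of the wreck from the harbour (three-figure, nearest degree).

175°

Δeast = -216.3 − -325.2 = 108.90; Δnorth = -2224.1 − -1081.4 = -1142.70.
Bearing = atan2(Δeast, Δnorth) mod 360° = 174.56° ≈ 175°.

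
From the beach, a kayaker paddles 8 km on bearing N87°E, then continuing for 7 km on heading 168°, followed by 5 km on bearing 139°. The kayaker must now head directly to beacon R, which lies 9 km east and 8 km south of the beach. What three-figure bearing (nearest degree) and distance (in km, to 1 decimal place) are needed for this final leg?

Leg 1 (N87°E, 8 km): east 8 sin 87° = 7.99, north 8 cos 87° = 0.42
Leg 2 (168°, 7 km): east 7 sin 168° = 1.46, north 7 cos 168° = -6.85
Leg 3 (139°, 5 km): east 5 sin 139° = 3.28, north 5 cos 139° = -3.77
Current position: (12.72, -10.20). Target: (9, -8). Remaining: Δeast = -3.72, Δnorth = 2.20.
Bearing = atan2(-3.72, 2.20) mod 360° = 300.59°; distance = √((-3.72)² + (2.20)²) = 4.327 km.

301°, 4.3 km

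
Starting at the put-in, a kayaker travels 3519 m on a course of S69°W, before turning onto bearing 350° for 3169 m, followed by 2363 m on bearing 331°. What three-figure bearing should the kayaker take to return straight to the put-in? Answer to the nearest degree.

Leg 1 (S69°W, 3519 m): east 3519 sin 249° = -3285.27, north 3519 cos 249° = -1261.10
Leg 2 (350°, 3169 m): east 3169 sin 350° = -550.29, north 3169 cos 350° = 3120.86
Leg 3 (331°, 2363 m): east 2363 sin 331° = -1145.61, north 2363 cos 331° = 2066.73
Net displacement: -4981.17 east, 3926.49 north. Direction back to start is (4981.17, -3926.49): bearing = atan2(4981.17, -3926.49) mod 360° = 128.25° ≈ 128°.

128°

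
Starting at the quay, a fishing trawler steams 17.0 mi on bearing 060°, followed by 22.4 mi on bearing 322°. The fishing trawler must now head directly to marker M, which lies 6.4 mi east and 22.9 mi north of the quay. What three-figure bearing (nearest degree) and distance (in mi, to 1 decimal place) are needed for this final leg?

Leg 1 (060°, 17.0 mi): east 17.0 sin 60° = 14.72, north 17.0 cos 60° = 8.50
Leg 2 (322°, 22.4 mi): east 22.4 sin 322° = -13.79, north 22.4 cos 322° = 17.65
Current position: (0.93, 26.15). Target: (6.4, 22.9). Remaining: Δeast = 5.47, Δnorth = -3.25.
Bearing = atan2(5.47, -3.25) mod 360° = 120.74°; distance = √((5.47)² + (-3.25)²) = 6.362 mi.

121°, 6.4 mi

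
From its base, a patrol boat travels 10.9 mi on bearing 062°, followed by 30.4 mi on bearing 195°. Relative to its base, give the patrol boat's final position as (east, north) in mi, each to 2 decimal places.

Leg 1 (062°, 10.9 mi): east 10.9 sin 62° = 9.62, north 10.9 cos 62° = 5.12
Leg 2 (195°, 30.4 mi): east 30.4 sin 195° = -7.87, north 30.4 cos 195° = -29.36
Summing: 1.76 mi east, -24.25 mi north → (1.76, -24.25).

(1.76, -24.25)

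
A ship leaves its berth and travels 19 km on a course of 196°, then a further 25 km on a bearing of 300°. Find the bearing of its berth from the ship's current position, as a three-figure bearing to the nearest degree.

Leg 1 (196°, 19 km): east 19 sin 196° = -5.24, north 19 cos 196° = -18.26
Leg 2 (300°, 25 km): east 25 sin 300° = -21.65, north 25 cos 300° = 12.50
Net displacement: -26.89 east, -5.76 north. Direction back to start is (26.89, 5.76): bearing = atan2(26.89, 5.76) mod 360° = 77.90° ≈ 078°.

078°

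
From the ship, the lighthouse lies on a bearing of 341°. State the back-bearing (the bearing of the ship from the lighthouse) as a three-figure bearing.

Back-bearing = 341° − 180° = 161°.

161°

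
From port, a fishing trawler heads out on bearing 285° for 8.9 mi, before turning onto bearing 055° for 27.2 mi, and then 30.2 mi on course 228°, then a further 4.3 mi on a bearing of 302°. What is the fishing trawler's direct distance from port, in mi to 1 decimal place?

Leg 1 (285°, 8.9 mi): east 8.9 sin 285° = -8.60, north 8.9 cos 285° = 2.30
Leg 2 (055°, 27.2 mi): east 27.2 sin 55° = 22.28, north 27.2 cos 55° = 15.60
Leg 3 (228°, 30.2 mi): east 30.2 sin 228° = -22.44, north 30.2 cos 228° = -20.21
Leg 4 (302°, 4.3 mi): east 4.3 sin 302° = -3.65, north 4.3 cos 302° = 2.28
Net: -12.41 east, -0.02 north. Distance = √((-12.41)² + (-0.02)²) = 12.405 mi.

12.4 mi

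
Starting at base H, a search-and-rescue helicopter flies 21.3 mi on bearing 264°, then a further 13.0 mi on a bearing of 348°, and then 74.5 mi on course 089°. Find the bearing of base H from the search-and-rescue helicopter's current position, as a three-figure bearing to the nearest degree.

Leg 1 (264°, 21.3 mi): east 21.3 sin 264° = -21.18, north 21.3 cos 264° = -2.23
Leg 2 (348°, 13.0 mi): east 13.0 sin 348° = -2.70, north 13.0 cos 348° = 12.72
Leg 3 (089°, 74.5 mi): east 74.5 sin 89° = 74.49, north 74.5 cos 89° = 1.30
Net displacement: 50.60 east, 11.79 north. Direction back to start is (-50.60, -11.79): bearing = atan2(-50.60, -11.79) mod 360° = 256.88° ≈ 257°.

257°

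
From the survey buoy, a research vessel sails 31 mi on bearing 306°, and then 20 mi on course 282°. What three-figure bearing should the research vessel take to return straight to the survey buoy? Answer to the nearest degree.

117°

Leg 1 (306°, 31 mi): east 31 sin 306° = -25.08, north 31 cos 306° = 18.22
Leg 2 (282°, 20 mi): east 20 sin 282° = -19.56, north 20 cos 282° = 4.16
Net displacement: -44.64 east, 22.38 north. Direction back to start is (44.64, -22.38): bearing = atan2(44.64, -22.38) mod 360° = 116.62° ≈ 117°.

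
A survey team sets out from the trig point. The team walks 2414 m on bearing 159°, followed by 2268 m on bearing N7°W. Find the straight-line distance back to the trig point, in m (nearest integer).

Leg 1 (159°, 2414 m): east 2414 sin 159° = 865.10, north 2414 cos 159° = -2253.66
Leg 2 (N7°W, 2268 m): east 2268 sin 353° = -276.40, north 2268 cos 353° = 2251.09
Net: 588.70 east, -2.57 north. Distance = √((588.70)² + (-2.57)²) = 588.706 m.

589 m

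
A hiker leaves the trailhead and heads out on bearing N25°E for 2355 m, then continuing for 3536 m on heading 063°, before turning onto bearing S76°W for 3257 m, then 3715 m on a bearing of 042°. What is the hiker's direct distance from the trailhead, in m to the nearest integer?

6685 m

Leg 1 (N25°E, 2355 m): east 2355 sin 25° = 995.27, north 2355 cos 25° = 2134.35
Leg 2 (063°, 3536 m): east 3536 sin 63° = 3150.60, north 3536 cos 63° = 1605.31
Leg 3 (S76°W, 3257 m): east 3257 sin 256° = -3160.25, north 3257 cos 256° = -787.94
Leg 4 (042°, 3715 m): east 3715 sin 42° = 2485.82, north 3715 cos 42° = 2760.78
Net: 3471.43 east, 5712.51 north. Distance = √((3471.43)² + (5712.51)²) = 6684.579 m.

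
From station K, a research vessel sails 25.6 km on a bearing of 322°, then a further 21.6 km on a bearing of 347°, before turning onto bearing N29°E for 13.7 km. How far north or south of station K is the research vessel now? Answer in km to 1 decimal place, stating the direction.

53.2 km north

Leg 1 (322°, 25.6 km): east 25.6 sin 322° = -15.76, north 25.6 cos 322° = 20.17
Leg 2 (347°, 21.6 km): east 21.6 sin 347° = -4.86, north 21.6 cos 347° = 21.05
Leg 3 (N29°E, 13.7 km): east 13.7 sin 29° = 6.64, north 13.7 cos 29° = 11.98
Net north component: 53.20 km.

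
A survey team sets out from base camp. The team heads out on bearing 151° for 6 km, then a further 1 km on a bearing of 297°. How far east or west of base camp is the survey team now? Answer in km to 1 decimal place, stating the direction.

2.0 km east

Leg 1 (151°, 6 km): east 6 sin 151° = 2.91, north 6 cos 151° = -5.25
Leg 2 (297°, 1 km): east 1 sin 297° = -0.89, north 1 cos 297° = 0.45
Net east component: 2.02 km.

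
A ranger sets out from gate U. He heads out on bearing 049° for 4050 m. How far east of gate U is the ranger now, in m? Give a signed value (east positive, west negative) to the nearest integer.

Leg 1 (049°, 4050 m): east 4050 sin 49° = 3056.57, north 4050 cos 49° = 2657.04
Net east component: 3056.57 m.

3057 m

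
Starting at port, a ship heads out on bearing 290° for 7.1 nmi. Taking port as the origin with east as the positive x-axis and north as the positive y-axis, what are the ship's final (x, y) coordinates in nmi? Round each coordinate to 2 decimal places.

(-6.67, 2.43)

Leg 1 (290°, 7.1 nmi): east 7.1 sin 290° = -6.67, north 7.1 cos 290° = 2.43
Summing: -6.67 nmi east, 2.43 nmi north → (-6.67, 2.43).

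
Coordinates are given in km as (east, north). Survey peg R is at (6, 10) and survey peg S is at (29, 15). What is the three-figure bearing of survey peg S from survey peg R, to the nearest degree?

078°

Δeast = 29 − 6 = 23.00; Δnorth = 15 − 10 = 5.00.
Bearing = atan2(Δeast, Δnorth) mod 360° = 77.74° ≈ 078°.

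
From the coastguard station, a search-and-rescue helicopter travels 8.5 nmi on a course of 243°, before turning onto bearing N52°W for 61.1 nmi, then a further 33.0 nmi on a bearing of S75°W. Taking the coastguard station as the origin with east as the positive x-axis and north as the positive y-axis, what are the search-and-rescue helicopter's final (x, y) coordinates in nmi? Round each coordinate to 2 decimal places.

(-87.60, 25.22)

Leg 1 (243°, 8.5 nmi): east 8.5 sin 243° = -7.57, north 8.5 cos 243° = -3.86
Leg 2 (N52°W, 61.1 nmi): east 61.1 sin 308° = -48.15, north 61.1 cos 308° = 37.62
Leg 3 (S75°W, 33.0 nmi): east 33.0 sin 255° = -31.88, north 33.0 cos 255° = -8.54
Summing: -87.60 nmi east, 25.22 nmi north → (-87.60, 25.22).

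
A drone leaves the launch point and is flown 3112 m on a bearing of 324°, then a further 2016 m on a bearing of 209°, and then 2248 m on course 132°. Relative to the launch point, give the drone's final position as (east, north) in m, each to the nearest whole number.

(-1136, -750)

Leg 1 (324°, 3112 m): east 3112 sin 324° = -1829.19, north 3112 cos 324° = 2517.66
Leg 2 (209°, 2016 m): east 2016 sin 209° = -977.38, north 2016 cos 209° = -1763.23
Leg 3 (132°, 2248 m): east 2248 sin 132° = 1670.59, north 2248 cos 132° = -1504.21
Summing: -1135.97 m east, -749.78 m north → (-1136, -750).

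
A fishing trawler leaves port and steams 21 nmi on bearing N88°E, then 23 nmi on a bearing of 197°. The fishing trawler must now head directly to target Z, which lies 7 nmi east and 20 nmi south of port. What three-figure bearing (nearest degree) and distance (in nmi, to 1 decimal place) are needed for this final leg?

Leg 1 (N88°E, 21 nmi): east 21 sin 88° = 20.99, north 21 cos 88° = 0.73
Leg 2 (197°, 23 nmi): east 23 sin 197° = -6.72, north 23 cos 197° = -22.00
Current position: (14.26, -21.26). Target: (7, -20). Remaining: Δeast = -7.26, Δnorth = 1.26.
Bearing = atan2(-7.26, 1.26) mod 360° = 279.86°; distance = √((-7.26)² + (1.26)²) = 7.372 nmi.

280°, 7.4 nmi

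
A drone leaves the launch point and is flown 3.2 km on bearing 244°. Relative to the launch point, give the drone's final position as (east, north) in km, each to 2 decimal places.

Leg 1 (244°, 3.2 km): east 3.2 sin 244° = -2.88, north 3.2 cos 244° = -1.40
Summing: -2.88 km east, -1.40 km north → (-2.88, -1.40).

(-2.88, -1.40)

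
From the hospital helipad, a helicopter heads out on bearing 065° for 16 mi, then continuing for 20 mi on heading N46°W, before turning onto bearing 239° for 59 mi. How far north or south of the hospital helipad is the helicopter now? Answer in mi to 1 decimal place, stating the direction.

Leg 1 (065°, 16 mi): east 16 sin 65° = 14.50, north 16 cos 65° = 6.76
Leg 2 (N46°W, 20 mi): east 20 sin 314° = -14.39, north 20 cos 314° = 13.89
Leg 3 (239°, 59 mi): east 59 sin 239° = -50.57, north 59 cos 239° = -30.39
Net north component: -9.73 mi.

9.7 mi south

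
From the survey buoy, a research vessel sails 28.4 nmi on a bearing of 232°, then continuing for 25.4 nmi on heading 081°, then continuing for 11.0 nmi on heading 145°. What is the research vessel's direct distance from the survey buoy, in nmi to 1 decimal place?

24.3 nmi

Leg 1 (232°, 28.4 nmi): east 28.4 sin 232° = -22.38, north 28.4 cos 232° = -17.48
Leg 2 (081°, 25.4 nmi): east 25.4 sin 81° = 25.09, north 25.4 cos 81° = 3.97
Leg 3 (145°, 11.0 nmi): east 11.0 sin 145° = 6.31, north 11.0 cos 145° = -9.01
Net: 9.02 east, -22.52 north. Distance = √((9.02)² + (-22.52)²) = 24.260 nmi.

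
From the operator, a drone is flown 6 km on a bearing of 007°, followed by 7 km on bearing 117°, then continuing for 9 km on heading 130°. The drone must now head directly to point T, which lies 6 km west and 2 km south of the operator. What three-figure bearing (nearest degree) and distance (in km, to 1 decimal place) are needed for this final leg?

Leg 1 (007°, 6 km): east 6 sin 7° = 0.73, north 6 cos 7° = 5.96
Leg 2 (117°, 7 km): east 7 sin 117° = 6.24, north 7 cos 117° = -3.18
Leg 3 (130°, 9 km): east 9 sin 130° = 6.89, north 9 cos 130° = -5.79
Current position: (13.86, -3.01). Target: (-6, -2). Remaining: Δeast = -19.86, Δnorth = 1.01.
Bearing = atan2(-19.86, 1.01) mod 360° = 272.90°; distance = √((-19.86)² + (1.01)²) = 19.888 km.

273°, 19.9 km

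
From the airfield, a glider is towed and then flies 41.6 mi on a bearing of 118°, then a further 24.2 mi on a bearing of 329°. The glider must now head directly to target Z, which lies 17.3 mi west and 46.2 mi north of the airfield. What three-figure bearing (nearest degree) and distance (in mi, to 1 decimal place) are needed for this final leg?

Leg 1 (118°, 41.6 mi): east 41.6 sin 118° = 36.73, north 41.6 cos 118° = -19.53
Leg 2 (329°, 24.2 mi): east 24.2 sin 329° = -12.46, north 24.2 cos 329° = 20.74
Current position: (24.27, 1.21). Target: (-17.3, 46.2). Remaining: Δeast = -41.57, Δnorth = 44.99.
Bearing = atan2(-41.57, 44.99) mod 360° = 317.26°; distance = √((-41.57)² + (44.99)²) = 61.250 mi.

317°, 61.3 mi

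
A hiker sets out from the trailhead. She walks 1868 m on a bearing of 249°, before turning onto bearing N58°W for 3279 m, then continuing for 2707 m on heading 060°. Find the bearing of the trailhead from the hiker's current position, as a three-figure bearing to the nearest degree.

138°

Leg 1 (249°, 1868 m): east 1868 sin 249° = -1743.93, north 1868 cos 249° = -669.43
Leg 2 (N58°W, 3279 m): east 3279 sin 302° = -2780.75, north 3279 cos 302° = 1737.61
Leg 3 (060°, 2707 m): east 2707 sin 60° = 2344.33, north 2707 cos 60° = 1353.50
Net displacement: -2180.35 east, 2421.67 north. Direction back to start is (2180.35, -2421.67): bearing = atan2(2180.35, -2421.67) mod 360° = 138.00° ≈ 138°.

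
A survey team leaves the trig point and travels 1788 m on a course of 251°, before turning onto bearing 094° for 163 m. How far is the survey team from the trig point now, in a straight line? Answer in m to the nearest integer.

Leg 1 (251°, 1788 m): east 1788 sin 251° = -1690.59, north 1788 cos 251° = -582.12
Leg 2 (094°, 163 m): east 163 sin 94° = 162.60, north 163 cos 94° = -11.37
Net: -1527.98 east, -593.49 north. Distance = √((-1527.98)² + (-593.49)²) = 1639.195 m.

1639 m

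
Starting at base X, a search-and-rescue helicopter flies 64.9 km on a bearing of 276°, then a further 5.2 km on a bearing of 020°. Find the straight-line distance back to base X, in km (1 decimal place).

Leg 1 (276°, 64.9 km): east 64.9 sin 276° = -64.54, north 64.9 cos 276° = 6.78
Leg 2 (020°, 5.2 km): east 5.2 sin 20° = 1.78, north 5.2 cos 20° = 4.89
Net: -62.77 east, 11.67 north. Distance = √((-62.77)² + (11.67)²) = 63.842 km.

63.8 km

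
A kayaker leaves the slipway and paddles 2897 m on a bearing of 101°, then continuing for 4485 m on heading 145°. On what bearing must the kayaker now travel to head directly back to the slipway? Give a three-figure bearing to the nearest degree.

308°

Leg 1 (101°, 2897 m): east 2897 sin 101° = 2843.77, north 2897 cos 101° = -552.77
Leg 2 (145°, 4485 m): east 4485 sin 145° = 2572.49, north 4485 cos 145° = -3673.90
Net displacement: 5416.26 east, -4226.67 north. Direction back to start is (-5416.26, 4226.67): bearing = atan2(-5416.26, 4226.67) mod 360° = 307.97° ≈ 308°.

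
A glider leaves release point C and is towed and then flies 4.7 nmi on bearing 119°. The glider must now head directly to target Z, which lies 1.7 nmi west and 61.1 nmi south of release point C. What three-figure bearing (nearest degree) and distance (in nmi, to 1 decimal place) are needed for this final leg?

186°, 59.1 nmi

Leg 1 (119°, 4.7 nmi): east 4.7 sin 119° = 4.11, north 4.7 cos 119° = -2.28
Current position: (4.11, -2.28). Target: (-1.7, -61.1). Remaining: Δeast = -5.81, Δnorth = -58.82.
Bearing = atan2(-5.81, -58.82) mod 360° = 185.64°; distance = √((-5.81)² + (-58.82)²) = 59.108 nmi.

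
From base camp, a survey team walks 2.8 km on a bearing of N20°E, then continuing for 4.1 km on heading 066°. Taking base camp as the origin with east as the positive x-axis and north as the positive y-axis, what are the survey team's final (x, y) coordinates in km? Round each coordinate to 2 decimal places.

(4.70, 4.30)

Leg 1 (N20°E, 2.8 km): east 2.8 sin 20° = 0.96, north 2.8 cos 20° = 2.63
Leg 2 (066°, 4.1 km): east 4.1 sin 66° = 3.75, north 4.1 cos 66° = 1.67
Summing: 4.70 km east, 4.30 km north → (4.70, 4.30).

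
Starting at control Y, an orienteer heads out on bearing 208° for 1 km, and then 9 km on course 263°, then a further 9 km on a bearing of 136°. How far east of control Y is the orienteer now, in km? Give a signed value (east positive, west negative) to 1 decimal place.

-3.2 km

Leg 1 (208°, 1 km): east 1 sin 208° = -0.47, north 1 cos 208° = -0.88
Leg 2 (263°, 9 km): east 9 sin 263° = -8.93, north 9 cos 263° = -1.10
Leg 3 (136°, 9 km): east 9 sin 136° = 6.25, north 9 cos 136° = -6.47
Net east component: -3.15 km.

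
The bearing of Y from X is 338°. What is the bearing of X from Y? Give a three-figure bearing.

158°

Back-bearing = 338° − 180° = 158°.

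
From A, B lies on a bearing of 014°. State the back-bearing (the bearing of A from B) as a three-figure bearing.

194°

Back-bearing = 014° + 180° = 194°.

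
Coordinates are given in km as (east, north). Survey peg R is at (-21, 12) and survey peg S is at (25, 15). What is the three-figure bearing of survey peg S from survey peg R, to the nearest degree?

086°

Δeast = 25 − -21 = 46.00; Δnorth = 15 − 12 = 3.00.
Bearing = atan2(Δeast, Δnorth) mod 360° = 86.27° ≈ 086°.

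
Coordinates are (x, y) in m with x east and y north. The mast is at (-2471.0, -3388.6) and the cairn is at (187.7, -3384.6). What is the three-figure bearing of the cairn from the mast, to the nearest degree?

Δeast = 187.7 − -2471.0 = 2658.70; Δnorth = -3384.6 − -3388.6 = 4.00.
Bearing = atan2(Δeast, Δnorth) mod 360° = 89.91° ≈ 090°.

090°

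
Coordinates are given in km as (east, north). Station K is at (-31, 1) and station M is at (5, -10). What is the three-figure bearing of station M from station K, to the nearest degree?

107°

Δeast = 5 − -31 = 36.00; Δnorth = -10 − 1 = -11.00.
Bearing = atan2(Δeast, Δnorth) mod 360° = 106.99° ≈ 107°.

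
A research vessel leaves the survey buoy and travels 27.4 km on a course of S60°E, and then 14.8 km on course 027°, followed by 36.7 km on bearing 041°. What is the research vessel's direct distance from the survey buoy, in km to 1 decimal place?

60.9 km

Leg 1 (S60°E, 27.4 km): east 27.4 sin 120° = 23.73, north 27.4 cos 120° = -13.70
Leg 2 (027°, 14.8 km): east 14.8 sin 27° = 6.72, north 14.8 cos 27° = 13.19
Leg 3 (041°, 36.7 km): east 36.7 sin 41° = 24.08, north 36.7 cos 41° = 27.70
Net: 54.53 east, 27.18 north. Distance = √((54.53)² + (27.18)²) = 60.927 km.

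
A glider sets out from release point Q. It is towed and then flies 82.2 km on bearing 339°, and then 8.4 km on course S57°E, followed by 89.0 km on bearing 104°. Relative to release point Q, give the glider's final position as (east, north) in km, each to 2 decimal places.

Leg 1 (339°, 82.2 km): east 82.2 sin 339° = -29.46, north 82.2 cos 339° = 76.74
Leg 2 (S57°E, 8.4 km): east 8.4 sin 123° = 7.04, north 8.4 cos 123° = -4.57
Leg 3 (104°, 89.0 km): east 89.0 sin 104° = 86.36, north 89.0 cos 104° = -21.53
Summing: 63.94 km east, 50.63 km north → (63.94, 50.63).

(63.94, 50.63)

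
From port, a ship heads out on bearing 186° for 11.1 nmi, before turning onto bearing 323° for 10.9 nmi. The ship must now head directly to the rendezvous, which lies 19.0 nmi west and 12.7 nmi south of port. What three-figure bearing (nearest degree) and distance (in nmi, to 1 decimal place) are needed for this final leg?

Leg 1 (186°, 11.1 nmi): east 11.1 sin 186° = -1.16, north 11.1 cos 186° = -11.04
Leg 2 (323°, 10.9 nmi): east 10.9 sin 323° = -6.56, north 10.9 cos 323° = 8.71
Current position: (-7.72, -2.33). Target: (-19.0, -12.7). Remaining: Δeast = -11.28, Δnorth = -10.37.
Bearing = atan2(-11.28, -10.37) mod 360° = 227.42°; distance = √((-11.28)² + (-10.37)²) = 15.320 nmi.

227°, 15.3 nmi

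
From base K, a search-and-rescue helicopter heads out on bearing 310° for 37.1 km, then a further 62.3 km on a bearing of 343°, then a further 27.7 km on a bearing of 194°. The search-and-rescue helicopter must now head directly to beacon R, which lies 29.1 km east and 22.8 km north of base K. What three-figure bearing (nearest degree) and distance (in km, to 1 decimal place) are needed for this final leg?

Leg 1 (310°, 37.1 km): east 37.1 sin 310° = -28.42, north 37.1 cos 310° = 23.85
Leg 2 (343°, 62.3 km): east 62.3 sin 343° = -18.21, north 62.3 cos 343° = 59.58
Leg 3 (194°, 27.7 km): east 27.7 sin 194° = -6.70, north 27.7 cos 194° = -26.88
Current position: (-53.34, 56.55). Target: (29.1, 22.8). Remaining: Δeast = 82.44, Δnorth = -33.75.
Bearing = atan2(82.44, -33.75) mod 360° = 112.26°; distance = √((82.44)² + (-33.75)²) = 89.077 km.

112°, 89.1 km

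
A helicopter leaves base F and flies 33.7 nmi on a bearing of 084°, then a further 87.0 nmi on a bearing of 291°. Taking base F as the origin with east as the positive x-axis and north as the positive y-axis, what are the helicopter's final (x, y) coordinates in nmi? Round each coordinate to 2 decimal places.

(-47.71, 34.70)

Leg 1 (084°, 33.7 nmi): east 33.7 sin 84° = 33.52, north 33.7 cos 84° = 3.52
Leg 2 (291°, 87.0 nmi): east 87.0 sin 291° = -81.22, north 87.0 cos 291° = 31.18
Summing: -47.71 nmi east, 34.70 nmi north → (-47.71, 34.70).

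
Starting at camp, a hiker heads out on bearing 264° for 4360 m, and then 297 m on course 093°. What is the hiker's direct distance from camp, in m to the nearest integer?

Leg 1 (264°, 4360 m): east 4360 sin 264° = -4336.12, north 4360 cos 264° = -455.74
Leg 2 (093°, 297 m): east 297 sin 93° = 296.59, north 297 cos 93° = -15.54
Net: -4039.52 east, -471.29 north. Distance = √((-4039.52)² + (-471.29)²) = 4066.922 m.

4067 m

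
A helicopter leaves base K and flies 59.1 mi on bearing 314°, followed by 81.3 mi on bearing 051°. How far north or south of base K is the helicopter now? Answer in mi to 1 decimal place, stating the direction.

Leg 1 (314°, 59.1 mi): east 59.1 sin 314° = -42.51, north 59.1 cos 314° = 41.05
Leg 2 (051°, 81.3 mi): east 81.3 sin 51° = 63.18, north 81.3 cos 51° = 51.16
Net north component: 92.22 mi.

92.2 mi north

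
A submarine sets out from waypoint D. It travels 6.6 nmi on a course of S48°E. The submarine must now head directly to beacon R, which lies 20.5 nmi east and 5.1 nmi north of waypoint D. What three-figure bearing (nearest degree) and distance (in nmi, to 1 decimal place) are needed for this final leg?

059°, 18.3 nmi

Leg 1 (S48°E, 6.6 nmi): east 6.6 sin 132° = 4.90, north 6.6 cos 132° = -4.42
Current position: (4.90, -4.42). Target: (20.5, 5.1). Remaining: Δeast = 15.60, Δnorth = 9.52.
Bearing = atan2(15.60, 9.52) mod 360° = 58.61°; distance = √((15.60)² + (9.52)²) = 18.269 nmi.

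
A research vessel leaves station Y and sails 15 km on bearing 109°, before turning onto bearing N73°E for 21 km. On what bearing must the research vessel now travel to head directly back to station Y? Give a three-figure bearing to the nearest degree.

268°

Leg 1 (109°, 15 km): east 15 sin 109° = 14.18, north 15 cos 109° = -4.88
Leg 2 (N73°E, 21 km): east 21 sin 73° = 20.08, north 21 cos 73° = 6.14
Net displacement: 34.27 east, 1.26 north. Direction back to start is (-34.27, -1.26): bearing = atan2(-34.27, -1.26) mod 360° = 267.90° ≈ 268°.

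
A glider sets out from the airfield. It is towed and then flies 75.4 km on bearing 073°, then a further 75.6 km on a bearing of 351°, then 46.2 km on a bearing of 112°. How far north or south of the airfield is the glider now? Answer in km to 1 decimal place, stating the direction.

79.4 km north

Leg 1 (073°, 75.4 km): east 75.4 sin 73° = 72.11, north 75.4 cos 73° = 22.04
Leg 2 (351°, 75.6 km): east 75.6 sin 351° = -11.83, north 75.6 cos 351° = 74.67
Leg 3 (112°, 46.2 km): east 46.2 sin 112° = 42.84, north 46.2 cos 112° = -17.31
Net north component: 79.41 km.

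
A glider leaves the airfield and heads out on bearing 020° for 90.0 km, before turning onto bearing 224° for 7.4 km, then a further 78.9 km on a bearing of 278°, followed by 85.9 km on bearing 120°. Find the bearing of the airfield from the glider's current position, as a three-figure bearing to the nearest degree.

205°

Leg 1 (020°, 90.0 km): east 90.0 sin 20° = 30.78, north 90.0 cos 20° = 84.57
Leg 2 (224°, 7.4 km): east 7.4 sin 224° = -5.14, north 7.4 cos 224° = -5.32
Leg 3 (278°, 78.9 km): east 78.9 sin 278° = -78.13, north 78.9 cos 278° = 10.98
Leg 4 (120°, 85.9 km): east 85.9 sin 120° = 74.39, north 85.9 cos 120° = -42.95
Net displacement: 21.90 east, 47.28 north. Direction back to start is (-21.90, -47.28): bearing = atan2(-21.90, -47.28) mod 360° = 204.85° ≈ 205°.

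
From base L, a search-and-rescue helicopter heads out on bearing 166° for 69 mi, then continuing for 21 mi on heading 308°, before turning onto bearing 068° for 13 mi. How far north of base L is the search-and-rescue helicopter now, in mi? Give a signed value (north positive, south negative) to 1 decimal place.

Leg 1 (166°, 69 mi): east 69 sin 166° = 16.69, north 69 cos 166° = -66.95
Leg 2 (308°, 21 mi): east 21 sin 308° = -16.55, north 21 cos 308° = 12.93
Leg 3 (068°, 13 mi): east 13 sin 68° = 12.05, north 13 cos 68° = 4.87
Net north component: -49.15 mi.

-49.2 mi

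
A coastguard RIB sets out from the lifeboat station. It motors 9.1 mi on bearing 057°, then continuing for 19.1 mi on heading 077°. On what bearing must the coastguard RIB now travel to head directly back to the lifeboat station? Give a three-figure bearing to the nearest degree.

Leg 1 (057°, 9.1 mi): east 9.1 sin 57° = 7.63, north 9.1 cos 57° = 4.96
Leg 2 (077°, 19.1 mi): east 19.1 sin 77° = 18.61, north 19.1 cos 77° = 4.30
Net displacement: 26.24 east, 9.25 north. Direction back to start is (-26.24, -9.25): bearing = atan2(-26.24, -9.25) mod 360° = 250.58° ≈ 251°.

251°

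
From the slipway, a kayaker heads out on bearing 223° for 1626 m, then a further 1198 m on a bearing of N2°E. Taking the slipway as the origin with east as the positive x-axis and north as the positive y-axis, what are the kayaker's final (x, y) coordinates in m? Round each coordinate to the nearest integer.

Leg 1 (223°, 1626 m): east 1626 sin 223° = -1108.93, north 1626 cos 223° = -1189.18
Leg 2 (N2°E, 1198 m): east 1198 sin 2° = 41.81, north 1198 cos 2° = 1197.27
Summing: -1067.12 m east, 8.09 m north → (-1067, 8).

(-1067, 8)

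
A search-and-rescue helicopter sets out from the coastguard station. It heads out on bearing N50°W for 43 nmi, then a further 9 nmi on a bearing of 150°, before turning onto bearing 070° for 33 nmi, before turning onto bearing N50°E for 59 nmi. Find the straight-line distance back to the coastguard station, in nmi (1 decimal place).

84.0 nmi

Leg 1 (N50°W, 43 nmi): east 43 sin 310° = -32.94, north 43 cos 310° = 27.64
Leg 2 (150°, 9 nmi): east 9 sin 150° = 4.50, north 9 cos 150° = -7.79
Leg 3 (070°, 33 nmi): east 33 sin 70° = 31.01, north 33 cos 70° = 11.29
Leg 4 (N50°E, 59 nmi): east 59 sin 50° = 45.20, north 59 cos 50° = 37.92
Net: 47.77 east, 69.06 north. Distance = √((47.77)² + (69.06)²) = 83.967 nmi.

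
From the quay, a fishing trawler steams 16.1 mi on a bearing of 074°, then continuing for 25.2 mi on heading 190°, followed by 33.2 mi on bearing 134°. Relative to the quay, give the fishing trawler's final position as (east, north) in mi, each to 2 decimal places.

(34.98, -43.44)

Leg 1 (074°, 16.1 mi): east 16.1 sin 74° = 15.48, north 16.1 cos 74° = 4.44
Leg 2 (190°, 25.2 mi): east 25.2 sin 190° = -4.38, north 25.2 cos 190° = -24.82
Leg 3 (134°, 33.2 mi): east 33.2 sin 134° = 23.88, north 33.2 cos 134° = -23.06
Summing: 34.98 mi east, -43.44 mi north → (34.98, -43.44).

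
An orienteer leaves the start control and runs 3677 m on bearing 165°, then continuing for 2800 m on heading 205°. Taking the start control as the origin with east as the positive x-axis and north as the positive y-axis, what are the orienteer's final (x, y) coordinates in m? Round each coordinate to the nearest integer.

Leg 1 (165°, 3677 m): east 3677 sin 165° = 951.68, north 3677 cos 165° = -3551.71
Leg 2 (205°, 2800 m): east 2800 sin 205° = -1183.33, north 2800 cos 205° = -2537.66
Summing: -231.65 m east, -6089.37 m north → (-232, -6089).

(-232, -6089)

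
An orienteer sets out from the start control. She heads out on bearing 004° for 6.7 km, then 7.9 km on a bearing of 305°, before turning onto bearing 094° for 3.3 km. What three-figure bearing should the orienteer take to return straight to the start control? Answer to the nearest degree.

166°

Leg 1 (004°, 6.7 km): east 6.7 sin 4° = 0.47, north 6.7 cos 4° = 6.68
Leg 2 (305°, 7.9 km): east 7.9 sin 305° = -6.47, north 7.9 cos 305° = 4.53
Leg 3 (094°, 3.3 km): east 3.3 sin 94° = 3.29, north 3.3 cos 94° = -0.23
Net displacement: -2.71 east, 10.98 north. Direction back to start is (2.71, -10.98): bearing = atan2(2.71, -10.98) mod 360° = 166.13° ≈ 166°.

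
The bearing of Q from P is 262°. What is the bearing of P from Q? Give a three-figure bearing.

Back-bearing = 262° − 180° = 082°.

082°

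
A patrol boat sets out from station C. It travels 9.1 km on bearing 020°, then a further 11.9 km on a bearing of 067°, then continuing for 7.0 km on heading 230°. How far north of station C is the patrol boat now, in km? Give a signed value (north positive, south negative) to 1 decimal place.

8.7 km

Leg 1 (020°, 9.1 km): east 9.1 sin 20° = 3.11, north 9.1 cos 20° = 8.55
Leg 2 (067°, 11.9 km): east 11.9 sin 67° = 10.95, north 11.9 cos 67° = 4.65
Leg 3 (230°, 7.0 km): east 7.0 sin 230° = -5.36, north 7.0 cos 230° = -4.50
Net north component: 8.70 km.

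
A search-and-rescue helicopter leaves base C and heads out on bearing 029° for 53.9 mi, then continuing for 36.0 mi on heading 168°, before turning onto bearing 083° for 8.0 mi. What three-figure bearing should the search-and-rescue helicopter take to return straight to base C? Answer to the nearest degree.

Leg 1 (029°, 53.9 mi): east 53.9 sin 29° = 26.13, north 53.9 cos 29° = 47.14
Leg 2 (168°, 36.0 mi): east 36.0 sin 168° = 7.48, north 36.0 cos 168° = -35.21
Leg 3 (083°, 8.0 mi): east 8.0 sin 83° = 7.94, north 8.0 cos 83° = 0.97
Net displacement: 41.56 east, 12.90 north. Direction back to start is (-41.56, -12.90): bearing = atan2(-41.56, -12.90) mod 360° = 252.75° ≈ 253°.

253°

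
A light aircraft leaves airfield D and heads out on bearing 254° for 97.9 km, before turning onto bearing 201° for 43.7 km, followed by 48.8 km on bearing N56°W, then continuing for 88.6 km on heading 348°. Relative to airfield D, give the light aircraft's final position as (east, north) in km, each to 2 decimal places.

Leg 1 (254°, 97.9 km): east 97.9 sin 254° = -94.11, north 97.9 cos 254° = -26.98
Leg 2 (201°, 43.7 km): east 43.7 sin 201° = -15.66, north 43.7 cos 201° = -40.80
Leg 3 (N56°W, 48.8 km): east 48.8 sin 304° = -40.46, north 48.8 cos 304° = 27.29
Leg 4 (348°, 88.6 km): east 88.6 sin 348° = -18.42, north 88.6 cos 348° = 86.66
Summing: -168.65 km east, 46.17 km north → (-168.65, 46.17).

(-168.65, 46.17)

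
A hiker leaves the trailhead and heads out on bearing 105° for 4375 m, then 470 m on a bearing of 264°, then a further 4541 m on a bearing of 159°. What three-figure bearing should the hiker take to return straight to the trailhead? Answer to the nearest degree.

Leg 1 (105°, 4375 m): east 4375 sin 105° = 4225.93, north 4375 cos 105° = -1132.33
Leg 2 (264°, 470 m): east 470 sin 264° = -467.43, north 470 cos 264° = -49.13
Leg 3 (159°, 4541 m): east 4541 sin 159° = 1627.35, north 4541 cos 159° = -4239.39
Net displacement: 5385.85 east, -5420.85 north. Direction back to start is (-5385.85, 5420.85): bearing = atan2(-5385.85, 5420.85) mod 360° = 315.19° ≈ 315°.

315°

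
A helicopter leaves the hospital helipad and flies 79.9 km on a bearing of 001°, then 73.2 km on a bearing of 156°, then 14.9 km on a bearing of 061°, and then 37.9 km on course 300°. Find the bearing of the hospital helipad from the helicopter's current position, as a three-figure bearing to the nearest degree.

196°

Leg 1 (001°, 79.9 km): east 79.9 sin 1° = 1.39, north 79.9 cos 1° = 79.89
Leg 2 (156°, 73.2 km): east 73.2 sin 156° = 29.77, north 73.2 cos 156° = -66.87
Leg 3 (061°, 14.9 km): east 14.9 sin 61° = 13.03, north 14.9 cos 61° = 7.22
Leg 4 (300°, 37.9 km): east 37.9 sin 300° = -32.82, north 37.9 cos 300° = 18.95
Net displacement: 11.38 east, 39.19 north. Direction back to start is (-11.38, -39.19): bearing = atan2(-11.38, -39.19) mod 360° = 196.19° ≈ 196°.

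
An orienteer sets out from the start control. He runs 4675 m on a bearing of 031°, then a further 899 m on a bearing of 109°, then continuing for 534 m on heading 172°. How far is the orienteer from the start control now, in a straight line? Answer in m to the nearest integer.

Leg 1 (031°, 4675 m): east 4675 sin 31° = 2407.80, north 4675 cos 31° = 4007.26
Leg 2 (109°, 899 m): east 899 sin 109° = 850.02, north 899 cos 109° = -292.69
Leg 3 (172°, 534 m): east 534 sin 172° = 74.32, north 534 cos 172° = -528.80
Net: 3332.14 east, 3185.77 north. Distance = √((3332.14)² + (3185.77)²) = 4610.021 m.

4610 m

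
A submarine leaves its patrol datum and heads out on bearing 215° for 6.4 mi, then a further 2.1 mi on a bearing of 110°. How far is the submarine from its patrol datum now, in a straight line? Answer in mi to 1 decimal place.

6.2 mi

Leg 1 (215°, 6.4 mi): east 6.4 sin 215° = -3.67, north 6.4 cos 215° = -5.24
Leg 2 (110°, 2.1 mi): east 2.1 sin 110° = 1.97, north 2.1 cos 110° = -0.72
Net: -1.70 east, -5.96 north. Distance = √((-1.70)² + (-5.96)²) = 6.198 mi.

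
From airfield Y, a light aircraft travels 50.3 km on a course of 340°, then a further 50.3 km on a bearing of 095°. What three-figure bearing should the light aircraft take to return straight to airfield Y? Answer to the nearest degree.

218°

Leg 1 (340°, 50.3 km): east 50.3 sin 340° = -17.20, north 50.3 cos 340° = 47.27
Leg 2 (095°, 50.3 km): east 50.3 sin 95° = 50.11, north 50.3 cos 95° = -4.38
Net displacement: 32.90 east, 42.88 north. Direction back to start is (-32.90, -42.88): bearing = atan2(-32.90, -42.88) mod 360° = 217.50° ≈ 218°.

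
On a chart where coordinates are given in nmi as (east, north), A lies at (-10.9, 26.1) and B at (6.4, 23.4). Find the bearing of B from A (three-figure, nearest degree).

099°

Δeast = 6.4 − -10.9 = 17.30; Δnorth = 23.4 − 26.1 = -2.70.
Bearing = atan2(Δeast, Δnorth) mod 360° = 98.87° ≈ 099°.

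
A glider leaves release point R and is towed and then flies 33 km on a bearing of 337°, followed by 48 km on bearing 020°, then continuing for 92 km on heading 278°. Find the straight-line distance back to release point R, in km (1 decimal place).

Leg 1 (337°, 33 km): east 33 sin 337° = -12.89, north 33 cos 337° = 30.38
Leg 2 (020°, 48 km): east 48 sin 20° = 16.42, north 48 cos 20° = 45.11
Leg 3 (278°, 92 km): east 92 sin 278° = -91.10, north 92 cos 278° = 12.80
Net: -87.58 east, 88.29 north. Distance = √((-87.58)² + (88.29)²) = 124.358 km.

124.4 km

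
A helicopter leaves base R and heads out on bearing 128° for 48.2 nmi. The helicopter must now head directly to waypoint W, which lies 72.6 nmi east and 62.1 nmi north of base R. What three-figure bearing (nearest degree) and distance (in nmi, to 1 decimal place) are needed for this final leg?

Leg 1 (128°, 48.2 nmi): east 48.2 sin 128° = 37.98, north 48.2 cos 128° = -29.67
Current position: (37.98, -29.67). Target: (72.6, 62.1). Remaining: Δeast = 34.62, Δnorth = 91.77.
Bearing = atan2(34.62, 91.77) mod 360° = 20.67°; distance = √((34.62)² + (91.77)²) = 98.087 nmi.

021°, 98.1 nmi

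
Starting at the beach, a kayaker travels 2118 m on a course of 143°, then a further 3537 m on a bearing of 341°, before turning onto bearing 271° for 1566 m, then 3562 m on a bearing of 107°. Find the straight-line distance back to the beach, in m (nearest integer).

Leg 1 (143°, 2118 m): east 2118 sin 143° = 1274.64, north 2118 cos 143° = -1691.51
Leg 2 (341°, 3537 m): east 3537 sin 341° = -1151.53, north 3537 cos 341° = 3344.30
Leg 3 (271°, 1566 m): east 1566 sin 271° = -1565.76, north 1566 cos 271° = 27.33
Leg 4 (107°, 3562 m): east 3562 sin 107° = 3406.36, north 3562 cos 107° = -1041.43
Net: 1963.71 east, 638.69 north. Distance = √((1963.71)² + (638.69)²) = 2064.962 m.

2065 m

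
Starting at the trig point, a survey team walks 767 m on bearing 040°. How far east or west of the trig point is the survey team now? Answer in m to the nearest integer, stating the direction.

Leg 1 (040°, 767 m): east 767 sin 40° = 493.02, north 767 cos 40° = 587.56
Net east component: 493.02 m.

493 m east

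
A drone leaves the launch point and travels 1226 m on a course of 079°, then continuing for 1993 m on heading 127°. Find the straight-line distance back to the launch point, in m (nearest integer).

2957 m

Leg 1 (079°, 1226 m): east 1226 sin 79° = 1203.47, north 1226 cos 79° = 233.93
Leg 2 (127°, 1993 m): east 1993 sin 127° = 1591.68, north 1993 cos 127° = -1199.42
Net: 2795.16 east, -965.49 north. Distance = √((2795.16)² + (-965.49)²) = 2957.204 m.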